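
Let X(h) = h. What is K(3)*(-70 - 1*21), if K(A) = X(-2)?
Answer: 182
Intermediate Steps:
K(A) = -2
K(3)*(-70 - 1*21) = -2*(-70 - 1*21) = -2*(-70 - 21) = -2*(-91) = 182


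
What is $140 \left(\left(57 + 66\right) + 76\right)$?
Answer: $27860$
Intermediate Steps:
$140 \left(\left(57 + 66\right) + 76\right) = 140 \left(123 + 76\right) = 140 \cdot 199 = 27860$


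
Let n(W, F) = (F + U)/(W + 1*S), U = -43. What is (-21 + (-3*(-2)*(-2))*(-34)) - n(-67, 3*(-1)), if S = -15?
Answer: 15844/41 ≈ 386.44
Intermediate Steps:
n(W, F) = (-43 + F)/(-15 + W) (n(W, F) = (F - 43)/(W + 1*(-15)) = (-43 + F)/(W - 15) = (-43 + F)/(-15 + W))
(-21 + (-3*(-2)*(-2))*(-34)) - n(-67, 3*(-1)) = (-21 + (-3*(-2)*(-2))*(-34)) - (-43 + 3*(-1))/(-15 - 67) = (-21 + (6*(-2))*(-34)) - (-43 - 3)/(-82) = (-21 - 12*(-34)) - (-1)*(-46)/82 = (-21 + 408) - 1*23/41 = 387 - 23/41 = 15844/41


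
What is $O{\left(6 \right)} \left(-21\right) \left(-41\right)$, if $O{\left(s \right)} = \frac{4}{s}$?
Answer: $574$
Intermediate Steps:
$O{\left(6 \right)} \left(-21\right) \left(-41\right) = \frac{4}{6} \left(-21\right) \left(-41\right) = 4 \cdot \frac{1}{6} \left(-21\right) \left(-41\right) = \frac{2}{3} \left(-21\right) \left(-41\right) = \left(-14\right) \left(-41\right) = 574$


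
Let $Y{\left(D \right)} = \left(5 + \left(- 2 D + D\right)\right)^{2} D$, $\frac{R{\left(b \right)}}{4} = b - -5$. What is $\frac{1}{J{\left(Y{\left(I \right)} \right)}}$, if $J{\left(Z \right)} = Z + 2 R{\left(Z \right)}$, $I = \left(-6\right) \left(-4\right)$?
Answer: $\frac{1}{78016} \approx 1.2818 \cdot 10^{-5}$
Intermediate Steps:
$R{\left(b \right)} = 20 + 4 b$ ($R{\left(b \right)} = 4 \left(b - -5\right) = 4 \left(b + 5\right) = 4 \left(5 + b\right) = 20 + 4 b$)
$I = 24$
$Y{\left(D \right)} = D \left(5 - D\right)^{2}$ ($Y{\left(D \right)} = \left(5 - D\right)^{2} D = D \left(5 - D\right)^{2}$)
$J{\left(Z \right)} = 40 + 9 Z$ ($J{\left(Z \right)} = Z + 2 \left(20 + 4 Z\right) = Z + \left(40 + 8 Z\right) = 40 + 9 Z$)
$\frac{1}{J{\left(Y{\left(I \right)} \right)}} = \frac{1}{40 + 9 \cdot 24 \left(-5 + 24\right)^{2}} = \frac{1}{40 + 9 \cdot 24 \cdot 19^{2}} = \frac{1}{40 + 9 \cdot 24 \cdot 361} = \frac{1}{40 + 9 \cdot 8664} = \frac{1}{40 + 77976} = \frac{1}{78016}$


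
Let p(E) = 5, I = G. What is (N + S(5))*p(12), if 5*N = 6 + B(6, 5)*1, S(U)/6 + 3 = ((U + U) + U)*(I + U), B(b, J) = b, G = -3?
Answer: 822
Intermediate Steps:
I = -3
S(U) = -18 + 18*U*(-3 + U) (S(U) = -18 + 6*(((U + U) + U)*(-3 + U)) = -18 + 6*((2*U + U)*(-3 + U)) = -18 + 6*((3*U)*(-3 + U)) = -18 + 6*(3*U*(-3 + U)) = -18 + 18*U*(-3 + U))
N = 12/5 (N = (6 + 6*1)/5 = (6 + 6)/5 = (1/5)*12 = 12/5 ≈ 2.4000)
(N + S(5))*p(12) = (12/5 + (-18 - 54*5 + 18*5**2))*5 = (12/5 + (-18 - 270 + 18*25))*5 = (12/5 + (-18 - 270 + 450))*5 = (12/5 + 162)*5 = (822/5)*5 = 822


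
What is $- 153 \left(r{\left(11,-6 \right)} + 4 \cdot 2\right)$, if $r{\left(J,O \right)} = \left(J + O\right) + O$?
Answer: $-1071$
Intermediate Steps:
$r{\left(J,O \right)} = J + 2 O$
$- 153 \left(r{\left(11,-6 \right)} + 4 \cdot 2\right) = - 153 \left(\left(11 + 2 \left(-6\right)\right) + 4 \cdot 2\right) = - 153 \left(\left(11 - 12\right) + 8\right) = - 153 \left(-1 + 8\right) = \left(-153\right) 7 = -1071$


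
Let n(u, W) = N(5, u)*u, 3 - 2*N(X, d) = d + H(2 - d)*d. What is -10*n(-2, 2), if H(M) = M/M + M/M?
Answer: 90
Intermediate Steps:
H(M) = 2 (H(M) = 1 + 1 = 2)
N(X, d) = 3/2 - 3*d/2 (N(X, d) = 3/2 - (d + 2*d)/2 = 3/2 - 3*d/2)
n(u, W) = u*(3/2 - 3*u/2) (n(u, W) = (3/2 - 3*u/2)*u = u*(3/2 - 3*u/2))
-10*n(-2, 2) = -15*(-2)*(1 - 1*(-2)) = -15*(-2)*(1 + 2) = -15*(-2)*3 = -10*(-9) = 90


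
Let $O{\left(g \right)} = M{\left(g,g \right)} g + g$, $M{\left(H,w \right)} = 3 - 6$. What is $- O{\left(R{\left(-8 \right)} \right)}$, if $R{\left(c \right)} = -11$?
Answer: $-22$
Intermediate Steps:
$M{\left(H,w \right)} = -3$ ($M{\left(H,w \right)} = 3 - 6 = -3$)
$O{\left(g \right)} = - 2 g$ ($O{\left(g \right)} = - 3 g + g = - 2 g$)
$- O{\left(R{\left(-8 \right)} \right)} = - \left(-2\right) \left(-11\right) = \left(-1\right) 22 = -22$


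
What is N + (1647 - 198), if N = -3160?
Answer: -1711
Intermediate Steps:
N + (1647 - 198) = -3160 + (1647 - 198) = -3160 + 1449 = -1711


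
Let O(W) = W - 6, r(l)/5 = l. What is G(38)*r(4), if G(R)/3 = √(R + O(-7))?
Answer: 300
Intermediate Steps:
r(l) = 5*l
O(W) = -6 + W
G(R) = 3*√(-13 + R) (G(R) = 3*√(R + (-6 - 7)) = 3*√(R - 13) = 3*√(-13 + R))
G(38)*r(4) = (3*√(-13 + 38))*(5*4) = (3*√25)*20 = (3*5)*20 = 15*20 = 300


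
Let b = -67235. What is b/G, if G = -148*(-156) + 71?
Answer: -67235/23159 ≈ -2.9032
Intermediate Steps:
G = 23159 (G = 23088 + 71 = 23159)
b/G = -67235/23159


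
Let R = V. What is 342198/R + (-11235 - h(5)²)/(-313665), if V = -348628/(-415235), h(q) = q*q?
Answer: 4456947528866053/10935240162 ≈ 4.0758e+5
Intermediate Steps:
h(q) = q²
V = 348628/415235 (V = -348628*(-1/415235) = 348628/415235 ≈ 0.83959)
R = 348628/415235 ≈ 0.83959
342198/R + (-11235 - h(5)²)/(-313665) = 342198/(348628/415235) + (-11235 - (5²)²)/(-313665) = 342198*(415235/348628) + (-11235 - 1*25²)*(-1/313665) = 71046293265/174314 + (-11235 - 1*625)*(-1/313665) = 71046293265/174314 + (-11235 - 625)*(-1/313665) = 71046293265/174314 - 11860*(-1/313665) = 71046293265/174314 + 2372/62733 = 4456947528866053/10935240162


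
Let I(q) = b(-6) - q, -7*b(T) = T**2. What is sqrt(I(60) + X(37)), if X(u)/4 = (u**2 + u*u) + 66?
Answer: 2*sqrt(136598)/7 ≈ 105.60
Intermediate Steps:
b(T) = -T**2/7
X(u) = 264 + 8*u**2 (X(u) = 4*((u**2 + u*u) + 66) = 4*((u**2 + u**2) + 66) = 4*(2*u**2 + 66) = 4*(66 + 2*u**2) = 264 + 8*u**2)
I(q) = -36/7 - q (I(q) = -1/7*(-6)**2 - q = -1/7*36 - q = -36/7 - q)
sqrt(I(60) + X(37)) = sqrt((-36/7 - 1*60) + (264 + 8*37**2)) = sqrt((-36/7 - 60) + (264 + 8*1369)) = sqrt(-456/7 + (264 + 10952)) = sqrt(-456/7 + 11216) = sqrt(78056/7) = 2*sqrt(136598)/7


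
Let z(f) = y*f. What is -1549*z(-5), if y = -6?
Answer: -46470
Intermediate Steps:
z(f) = -6*f
-1549*z(-5) = -(-9294)*(-5) = -1549*30 = -46470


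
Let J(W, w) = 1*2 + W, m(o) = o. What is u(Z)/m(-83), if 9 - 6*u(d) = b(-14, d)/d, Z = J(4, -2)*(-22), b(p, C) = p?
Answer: -587/32868 ≈ -0.017859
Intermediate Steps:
J(W, w) = 2 + W
Z = -132 (Z = (2 + 4)*(-22) = 6*(-22) = -132)
u(d) = 3/2 + 7/(3*d) (u(d) = 3/2 - (-7)/(3*d) = 3/2 + 7/(3*d))
u(Z)/m(-83) = ((⅙)*(14 + 9*(-132))/(-132))/(-83) = ((⅙)*(-1/132)*(14 - 1188))*(-1/83) = ((⅙)*(-1/132)*(-1174))*(-1/83) = (587/396)*(-1/83) = -587/32868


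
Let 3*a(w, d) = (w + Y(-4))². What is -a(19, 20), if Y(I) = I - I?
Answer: -361/3 ≈ -120.33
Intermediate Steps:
Y(I) = 0
a(w, d) = w²/3 (a(w, d) = (w + 0)²/3 = w²/3)
-a(19, 20) = -19²/3 = -361/3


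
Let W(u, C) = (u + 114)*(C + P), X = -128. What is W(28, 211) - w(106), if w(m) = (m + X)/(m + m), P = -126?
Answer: 1279431/106 ≈ 12070.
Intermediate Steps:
w(m) = (-128 + m)/(2*m) (w(m) = (m - 128)/(m + m) = (-128 + m)/((2*m)) = (-128 + m)*(1/(2*m)) = (-128 + m)/(2*m))
W(u, C) = (-126 + C)*(114 + u) (W(u, C) = (u + 114)*(C - 126) = (114 + u)*(-126 + C) = (-126 + C)*(114 + u))
W(28, 211) - w(106) = (-14364 - 126*28 + 114*211 + 211*28) - (-128 + 106)/(2*106) = (-14364 - 3528 + 24054 + 5908) - (-22)/(2*106) = 12070 - 1*(-11/106) = 12070 + 11/106 = 1279431/106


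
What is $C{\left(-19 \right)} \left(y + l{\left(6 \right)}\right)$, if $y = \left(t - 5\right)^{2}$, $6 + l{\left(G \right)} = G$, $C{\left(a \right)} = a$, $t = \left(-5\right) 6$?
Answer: $-23275$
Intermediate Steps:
$t = -30$
$l{\left(G \right)} = -6 + G$
$y = 1225$ ($y = \left(-30 - 5\right)^{2} = \left(-35\right)^{2} = 1225$)
$C{\left(-19 \right)} \left(y + l{\left(6 \right)}\right) = - 19 \left(1225 + \left(-6 + 6\right)\right) = - 19 \left(1225 + 0\right) = \left(-19\right) 1225 = -23275$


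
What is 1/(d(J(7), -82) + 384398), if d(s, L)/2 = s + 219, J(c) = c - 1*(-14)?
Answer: 1/384878 ≈ 2.5982e-6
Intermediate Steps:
J(c) = 14 + c (J(c) = c + 14 = 14 + c)
d(s, L) = 438 + 2*s (d(s, L) = 2*(s + 219) = 2*(219 + s) = 438 + 2*s)
1/(d(J(7), -82) + 384398) = 1/((438 + 2*(14 + 7)) + 384398) = 1/((438 + 2*21) + 384398) = 1/((438 + 42) + 384398) = 1/(480 + 384398) = 1/384878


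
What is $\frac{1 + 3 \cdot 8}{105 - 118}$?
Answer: $- \frac{25}{13} \approx -1.9231$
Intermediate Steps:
$\frac{1 + 3 \cdot 8}{105 - 118} = \frac{1 + 24}{-13} = \left(- \frac{1}{13}\right) 25 = - \frac{25}{13}$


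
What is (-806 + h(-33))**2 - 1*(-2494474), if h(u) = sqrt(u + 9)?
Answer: 3144086 - 3224*I*sqrt(6) ≈ 3.1441e+6 - 7897.2*I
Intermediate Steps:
h(u) = sqrt(9 + u)
(-806 + h(-33))**2 - 1*(-2494474) = (-806 + sqrt(9 - 33))**2 - 1*(-2494474) = (-806 + sqrt(-24))**2 + 2494474 = (-806 + 2*I*sqrt(6))**2 + 2494474 = 2494474 + (-806 + 2*I*sqrt(6))**2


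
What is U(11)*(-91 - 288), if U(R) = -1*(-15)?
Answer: -5685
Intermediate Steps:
U(R) = 15
U(11)*(-91 - 288) = 15*(-91 - 288) = 15*(-379) = -5685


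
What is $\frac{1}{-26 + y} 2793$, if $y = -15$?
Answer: $- \frac{2793}{41} \approx -68.122$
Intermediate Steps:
$\frac{1}{-26 + y} 2793 = \frac{1}{-26 - 15} \cdot 2793 = \frac{1}{-41} \cdot 2793 = \left(- \frac{1}{41}\right) 2793 = - \frac{2793}{41}$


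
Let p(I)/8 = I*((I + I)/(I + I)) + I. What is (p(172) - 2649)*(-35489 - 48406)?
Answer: -8641185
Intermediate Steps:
p(I) = 16*I (p(I) = 8*(I*((I + I)/(I + I)) + I) = 8*(I*((2*I)/((2*I))) + I) = 8*(I*((2*I)*(1/(2*I))) + I) = 8*(I*1 + I) = 8*(I + I) = 8*(2*I) = 16*I)
(p(172) - 2649)*(-35489 - 48406) = (16*172 - 2649)*(-35489 - 48406) = (2752 - 2649)*(-83895) = 103*(-83895) = -8641185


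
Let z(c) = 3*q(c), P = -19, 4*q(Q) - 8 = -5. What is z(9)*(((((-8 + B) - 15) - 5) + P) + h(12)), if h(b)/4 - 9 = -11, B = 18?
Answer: -333/4 ≈ -83.250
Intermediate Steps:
h(b) = -8 (h(b) = 36 + 4*(-11) = 36 - 44 = -8)
q(Q) = ¾ (q(Q) = 2 + (¼)*(-5) = 2 - 5/4 = ¾)
z(c) = 9/4 (z(c) = 3*(¾) = 9/4)
z(9)*(((((-8 + B) - 15) - 5) + P) + h(12)) = 9*(((((-8 + 18) - 15) - 5) - 19) - 8)/4 = 9*((((10 - 15) - 5) - 19) - 8)/4 = 9*(((-5 - 5) - 19) - 8)/4 = 9*((-10 - 19) - 8)/4 = 9*(-29 - 8)/4 = (9/4)*(-37) = -333/4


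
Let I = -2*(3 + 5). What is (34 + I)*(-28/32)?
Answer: -63/4 ≈ -15.750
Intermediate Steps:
I = -16 (I = -2*8 = -16)
(34 + I)*(-28/32) = (34 - 16)*(-28/32) = 18*(-28*1/32) = 18*(-7/8) = -63/4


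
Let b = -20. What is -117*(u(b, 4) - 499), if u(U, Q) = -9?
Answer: 59436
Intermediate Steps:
-117*(u(b, 4) - 499) = -117*(-9 - 499) = -117*(-508) = 59436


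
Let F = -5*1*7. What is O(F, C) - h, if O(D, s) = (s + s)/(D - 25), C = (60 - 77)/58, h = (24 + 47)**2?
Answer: -8771323/1740 ≈ -5041.0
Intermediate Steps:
h = 5041 (h = 71**2 = 5041)
F = -35 (F = -5*7 = -35)
C = -17/58 (C = -17*1/58 = -17/58 ≈ -0.29310)
O(D, s) = 2*s/(-25 + D) (O(D, s) = (2*s)/(-25 + D) = 2*s/(-25 + D))
O(F, C) - h = 2*(-17/58)/(-25 - 35) - 1*5041 = 2*(-17/58)/(-60) - 5041 = 2*(-17/58)*(-1/60) - 5041 = 17/1740 - 5041 = -8771323/1740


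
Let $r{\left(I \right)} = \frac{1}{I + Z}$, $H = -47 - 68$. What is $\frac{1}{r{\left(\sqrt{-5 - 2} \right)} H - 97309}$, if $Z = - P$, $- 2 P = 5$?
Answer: $\frac{- 2 \sqrt{7} + 5 i}{- 486775 i + 194618 \sqrt{7}} \approx -1.0274 \cdot 10^{-5} - 2.424 \cdot 10^{-9} i$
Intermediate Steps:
$P = - \frac{5}{2}$ ($P = \left(- \frac{1}{2}\right) 5 = - \frac{5}{2} \approx -2.5$)
$H = -115$ ($H = -47 - 68 = -115$)
$Z = \frac{5}{2}$ ($Z = \left(-1\right) \left(- \frac{5}{2}\right) = \frac{5}{2} \approx 2.5$)
$r{\left(I \right)} = \frac{1}{\frac{5}{2} + I}$ ($r{\left(I \right)} = \frac{1}{I + \frac{5}{2}} = \frac{1}{\frac{5}{2} + I}$)
$\frac{1}{r{\left(\sqrt{-5 - 2} \right)} H - 97309} = \frac{1}{\frac{2}{5 + 2 \sqrt{-5 - 2}} \left(-115\right) - 97309} = \frac{1}{\frac{2}{5 + 2 \sqrt{-7}} \left(-115\right) - 97309} = \frac{1}{\frac{2}{5 + 2 i \sqrt{7}} \left(-115\right) - 97309} = \frac{1}{- \frac{230}{5 + 2 i \sqrt{7}} - 97309} = \frac{1}{-97309 - \frac{230}{5 + 2 i \sqrt{7}}}$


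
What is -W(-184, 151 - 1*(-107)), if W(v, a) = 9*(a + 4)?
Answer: -2358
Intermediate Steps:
W(v, a) = 36 + 9*a (W(v, a) = 9*(4 + a) = 36 + 9*a)
-W(-184, 151 - 1*(-107)) = -(36 + 9*(151 - 1*(-107))) = -(36 + 9*(151 + 107)) = -(36 + 9*258) = -(36 + 2322) = -1*2358 = -2358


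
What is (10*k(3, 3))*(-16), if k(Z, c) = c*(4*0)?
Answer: 0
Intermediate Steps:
k(Z, c) = 0 (k(Z, c) = c*0 = 0)
(10*k(3, 3))*(-16) = (10*0)*(-16) = 0*(-16) = 0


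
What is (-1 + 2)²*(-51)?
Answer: -51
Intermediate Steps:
(-1 + 2)²*(-51) = 1²*(-51) = 1*(-51) = -51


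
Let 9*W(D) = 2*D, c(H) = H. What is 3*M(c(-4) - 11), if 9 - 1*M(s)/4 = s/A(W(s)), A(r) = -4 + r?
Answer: 918/11 ≈ 83.455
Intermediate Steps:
W(D) = 2*D/9 (W(D) = (2*D)/9 = 2*D/9)
M(s) = 36 - 4*s/(-4 + 2*s/9)
3*M(c(-4) - 11) = 3*(18*(-36 + (-4 - 11))/(-18 + (-4 - 11))) = 3*(18*(-36 - 15)/(-18 - 15)) = 3*(18*(-51)/(-33)) = 3*(18*(-1/33)*(-51)) = 3*(306/11) = 918/11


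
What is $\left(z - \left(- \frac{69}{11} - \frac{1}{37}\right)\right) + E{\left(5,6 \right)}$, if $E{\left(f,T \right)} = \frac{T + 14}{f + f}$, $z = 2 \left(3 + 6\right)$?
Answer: $\frac{10704}{407} \approx 26.3$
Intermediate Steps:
$z = 18$ ($z = 2 \cdot 9 = 18$)
$E{\left(f,T \right)} = \frac{14 + T}{2 f}$
$\left(z - \left(- \frac{69}{11} - \frac{1}{37}\right)\right) + E{\left(5,6 \right)} = \left(18 - \left(- \frac{69}{11} - \frac{1}{37}\right)\right) + \frac{14 + 6}{2 \cdot 5} = \left(18 - - \frac{2564}{407}\right) + \frac{1}{2} \cdot \frac{1}{5} \cdot 20 = \left(18 + \left(\frac{1}{37} + \frac{69}{11}\right)\right) + 2 = \left(18 + \frac{2564}{407}\right) + 2 = \frac{9890}{407} + 2 = \frac{10704}{407}$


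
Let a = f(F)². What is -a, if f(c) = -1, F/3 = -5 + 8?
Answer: -1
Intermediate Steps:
F = 9 (F = 3*(-5 + 8) = 3*3 = 9)
a = 1 (a = (-1)² = 1)
-a = -1*1 = -1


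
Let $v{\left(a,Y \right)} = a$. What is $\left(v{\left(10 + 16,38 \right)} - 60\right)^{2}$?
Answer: $1156$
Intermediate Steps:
$\left(v{\left(10 + 16,38 \right)} - 60\right)^{2} = \left(\left(10 + 16\right) - 60\right)^{2} = \left(26 - 60\right)^{2} = \left(-34\right)^{2} = 1156$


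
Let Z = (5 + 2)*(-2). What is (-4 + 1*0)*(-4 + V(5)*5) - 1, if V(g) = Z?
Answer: 295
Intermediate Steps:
Z = -14 (Z = 7*(-2) = -14)
V(g) = -14
(-4 + 1*0)*(-4 + V(5)*5) - 1 = (-4 + 1*0)*(-4 - 14*5) - 1 = (-4 + 0)*(-4 - 70) - 1 = -4*(-74) - 1 = 296 - 1 = 295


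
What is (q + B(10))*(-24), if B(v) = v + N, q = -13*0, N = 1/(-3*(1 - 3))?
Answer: -244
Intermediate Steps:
N = ⅙ (N = 1/(-3*(-2)) = 1/6 = ⅙ ≈ 0.16667)
q = 0
B(v) = ⅙ + v (B(v) = v + ⅙ = ⅙ + v)
(q + B(10))*(-24) = (0 + (⅙ + 10))*(-24) = (0 + 61/6)*(-24) = (61/6)*(-24) = -244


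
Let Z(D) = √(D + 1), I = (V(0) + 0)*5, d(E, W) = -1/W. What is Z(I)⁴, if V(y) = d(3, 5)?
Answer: 0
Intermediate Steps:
V(y) = -⅕ (V(y) = -1/5 = -1*⅕ = -⅕)
I = -1 (I = (-⅕ + 0)*5 = -⅕*5 = -1)
Z(D) = √(1 + D)
Z(I)⁴ = (√(1 - 1))⁴ = (√0)⁴ = 0⁴ = 0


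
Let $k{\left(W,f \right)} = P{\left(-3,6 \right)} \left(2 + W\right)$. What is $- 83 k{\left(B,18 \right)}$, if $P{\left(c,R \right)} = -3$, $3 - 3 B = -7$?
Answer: $1328$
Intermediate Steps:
$B = \frac{10}{3}$ ($B = 1 - - \frac{7}{3} = 1 + \frac{7}{3} = \frac{10}{3} \approx 3.3333$)
$k{\left(W,f \right)} = -6 - 3 W$ ($k{\left(W,f \right)} = - 3 \left(2 + W\right) = -6 - 3 W$)
$- 83 k{\left(B,18 \right)} = - 83 \left(-6 - 10\right) = \left(-83\right) \left(-16\right) = 1328$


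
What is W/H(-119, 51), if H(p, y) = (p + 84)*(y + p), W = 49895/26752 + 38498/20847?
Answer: 2070059561/1327323486720 ≈ 0.0015596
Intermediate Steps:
W = 2070059561/557698944 (W = 49895*(1/26752) + 38498*(1/20847) = 49895/26752 + 38498/20847 = 2070059561/557698944 ≈ 3.7118)
H(p, y) = (84 + p)*(p + y)
W/H(-119, 51) = 2070059561/(557698944*((-119)**2 + 84*(-119) + 84*51 - 119*51)) = 2070059561/(557698944*(14161 - 9996 + 4284 - 6069)) = (2070059561/557698944)/2380 = (2070059561/557698944)*(1/2380) = 2070059561/1327323486720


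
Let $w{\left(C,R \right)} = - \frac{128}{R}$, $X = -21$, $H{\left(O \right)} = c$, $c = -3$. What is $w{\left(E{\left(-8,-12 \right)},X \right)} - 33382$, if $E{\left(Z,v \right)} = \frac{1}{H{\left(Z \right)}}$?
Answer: $- \frac{700894}{21} \approx -33376.0$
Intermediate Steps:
$H{\left(O \right)} = -3$
$E{\left(Z,v \right)} = - \frac{1}{3}$ ($E{\left(Z,v \right)} = \frac{1}{-3} = - \frac{1}{3}$)
$w{\left(E{\left(-8,-12 \right)},X \right)} - 33382 = - \frac{128}{-21} - 33382 = \left(-128\right) \left(- \frac{1}{21}\right) - 33382 = \frac{128}{21} - 33382 = - \frac{700894}{21}$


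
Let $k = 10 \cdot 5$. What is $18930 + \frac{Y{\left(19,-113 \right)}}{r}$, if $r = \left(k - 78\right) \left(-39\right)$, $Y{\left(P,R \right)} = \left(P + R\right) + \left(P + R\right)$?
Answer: $\frac{5167843}{273} \approx 18930.0$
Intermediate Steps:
$Y{\left(P,R \right)} = 2 P + 2 R$
$k = 50$
$r = 1092$ ($r = \left(50 - 78\right) \left(-39\right) = \left(-28\right) \left(-39\right) = 1092$)
$18930 + \frac{Y{\left(19,-113 \right)}}{r} = 18930 + \frac{2 \cdot 19 + 2 \left(-113\right)}{1092} = 18930 + \left(38 - 226\right) \frac{1}{1092} = 18930 - \frac{47}{273} = \frac{5167843}{273}$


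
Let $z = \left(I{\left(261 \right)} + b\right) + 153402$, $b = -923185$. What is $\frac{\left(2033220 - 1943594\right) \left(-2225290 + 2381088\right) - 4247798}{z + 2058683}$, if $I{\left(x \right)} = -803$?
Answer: $\frac{13959303750}{1288097} \approx 10837.0$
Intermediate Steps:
$z = -770586$ ($z = \left(-803 - 923185\right) + 153402 = -923988 + 153402 = -770586$)
$\frac{\left(2033220 - 1943594\right) \left(-2225290 + 2381088\right) - 4247798}{z + 2058683} = \frac{\left(2033220 - 1943594\right) \left(-2225290 + 2381088\right) - 4247798}{-770586 + 2058683} = \frac{89626 \cdot 155798 - 4247798}{1288097} = \left(13963551548 - 4247798\right) \frac{1}{1288097} = 13959303750 \cdot \frac{1}{1288097} = \frac{13959303750}{1288097}$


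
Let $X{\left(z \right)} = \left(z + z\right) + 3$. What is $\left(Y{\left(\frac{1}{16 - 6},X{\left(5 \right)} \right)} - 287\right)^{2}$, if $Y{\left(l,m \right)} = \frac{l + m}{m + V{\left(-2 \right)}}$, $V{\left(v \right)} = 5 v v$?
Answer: $\frac{8945187241}{108900} \approx 82141.0$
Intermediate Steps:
$X{\left(z \right)} = 3 + 2 z$ ($X{\left(z \right)} = 2 z + 3 = 3 + 2 z$)
$V{\left(v \right)} = 5 v^{2}$
$Y{\left(l,m \right)} = \frac{l + m}{20 + m}$ ($Y{\left(l,m \right)} = \frac{l + m}{m + 5 \left(-2\right)^{2}} = \frac{l + m}{m + 5 \cdot 4} = \frac{l + m}{m + 20} = \frac{l + m}{20 + m}$)
$\left(Y{\left(\frac{1}{16 - 6},X{\left(5 \right)} \right)} - 287\right)^{2} = \left(\frac{\frac{1}{16 - 6} + \left(3 + 2 \cdot 5\right)}{20 + \left(3 + 2 \cdot 5\right)} - 287\right)^{2} = \left(\frac{\frac{1}{10} + \left(3 + 10\right)}{20 + \left(3 + 10\right)} - 287\right)^{2} = \left(\frac{\frac{1}{10} + 13}{20 + 13} - 287\right)^{2} = \left(\frac{1}{33} \cdot \frac{131}{10} - 287\right)^{2} = \left(\frac{131}{330} - 287\right)^{2} = \left(- \frac{94579}{330}\right)^{2} = \frac{8945187241}{108900}$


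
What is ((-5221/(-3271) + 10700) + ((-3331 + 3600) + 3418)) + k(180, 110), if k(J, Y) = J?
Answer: 47653878/3271 ≈ 14569.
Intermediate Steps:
((-5221/(-3271) + 10700) + ((-3331 + 3600) + 3418)) + k(180, 110) = ((-5221/(-3271) + 10700) + ((-3331 + 3600) + 3418)) + 180 = ((-5221*(-1/3271) + 10700) + (269 + 3418)) + 180 = ((5221/3271 + 10700) + 3687) + 180 = (35004921/3271 + 3687) + 180 = 47065098/3271 + 180 = 47653878/3271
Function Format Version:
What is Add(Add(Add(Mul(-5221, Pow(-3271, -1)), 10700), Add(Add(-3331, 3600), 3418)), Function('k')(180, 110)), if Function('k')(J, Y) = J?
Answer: Rational(47653878, 3271) ≈ 14569.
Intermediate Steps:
Add(Add(Add(Mul(-5221, Pow(-3271, -1)), 10700), Add(Add(-3331, 3600), 3418)), Function('k')(180, 110)) = Add(Add(Add(Mul(-5221, Pow(-3271, -1)), 10700), Add(Add(-3331, 3600), 3418)), 180) = Add(Add(Add(Mul(-5221, Rational(-1, 3271)), 10700), Add(269, 3418)), 180) = Add(Add(Add(Rational(5221, 3271), 10700), 3687), 180) = Add(Add(Rational(35004921, 3271), 3687), 180) = Add(Rational(47065098, 3271), 180) = Rational(47653878, 3271)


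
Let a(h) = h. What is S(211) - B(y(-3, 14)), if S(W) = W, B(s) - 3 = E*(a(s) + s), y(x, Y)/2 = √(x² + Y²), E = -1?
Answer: 208 + 4*√205 ≈ 265.27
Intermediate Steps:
y(x, Y) = 2*√(Y² + x²) (y(x, Y) = 2*√(x² + Y²) = 2*√(Y² + x²))
B(s) = 3 - 2*s (B(s) = 3 - (s + s) = 3 - 2*s)
S(211) - B(y(-3, 14)) = 211 - (3 - 4*√(14² + (-3)²)) = 211 - (3 - 4*√(196 + 9)) = 211 - (3 - 4*√205) = 211 + (-3 + 4*√205) = 208 + 4*√205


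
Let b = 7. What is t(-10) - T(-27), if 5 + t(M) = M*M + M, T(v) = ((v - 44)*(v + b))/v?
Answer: 3715/27 ≈ 137.59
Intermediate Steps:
T(v) = (-44 + v)*(7 + v)/v (T(v) = ((v - 44)*(v + 7))/v = ((-44 + v)*(7 + v))/v = (-44 + v)*(7 + v)/v)
t(M) = -5 + M + M² (t(M) = -5 + (M*M + M) = -5 + (M² + M) = -5 + (M + M²) = -5 + M + M²)
t(-10) - T(-27) = (-5 - 10 + (-10)²) - (-37 - 27 - 308/(-27)) = (-5 - 10 + 100) - (-37 - 27 - 308*(-1/27)) = 85 - (-37 - 27 + 308/27) = 85 - 1*(-1420/27) = 85 + 1420/27 = 3715/27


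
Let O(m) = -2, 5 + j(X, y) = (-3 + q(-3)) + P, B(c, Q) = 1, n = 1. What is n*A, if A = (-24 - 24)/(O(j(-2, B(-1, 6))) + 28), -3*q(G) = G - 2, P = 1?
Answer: -24/13 ≈ -1.8462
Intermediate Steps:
q(G) = 2/3 - G/3 (q(G) = -(G - 2)/3 = -(-2 + G)/3 = 2/3 - G/3)
j(X, y) = -16/3 (j(X, y) = -5 + ((-3 + (2/3 - 1/3*(-3))) + 1) = -5 + ((-3 + (2/3 + 1)) + 1) = -5 + ((-3 + 5/3) + 1) = -5 + (-4/3 + 1) = -5 - 1/3 = -16/3)
A = -24/13 (A = (-24 - 24)/(-2 + 28) = -48/26 = -48*1/26 = -24/13 ≈ -1.8462)
n*A = 1*(-24/13) = -24/13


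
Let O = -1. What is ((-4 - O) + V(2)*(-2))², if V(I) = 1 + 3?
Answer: 121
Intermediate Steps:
V(I) = 4
((-4 - O) + V(2)*(-2))² = ((-4 - 1*(-1)) + 4*(-2))² = ((-4 + 1) - 8)² = (-3 - 8)² = (-11)² = 121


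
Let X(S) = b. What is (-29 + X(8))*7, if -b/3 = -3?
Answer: -140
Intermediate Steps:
b = 9 (b = -3*(-3) = 9)
X(S) = 9
(-29 + X(8))*7 = (-29 + 9)*7 = -20*7 = -140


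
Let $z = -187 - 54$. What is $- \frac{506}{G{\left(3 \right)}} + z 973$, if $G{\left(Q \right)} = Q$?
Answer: $- \frac{703985}{3} \approx -2.3466 \cdot 10^{5}$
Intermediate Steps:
$z = -241$
$- \frac{506}{G{\left(3 \right)}} + z 973 = - \frac{506}{3} - 234493 = - \frac{703985}{3}$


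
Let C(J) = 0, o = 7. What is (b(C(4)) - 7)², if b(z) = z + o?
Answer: 0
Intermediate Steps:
b(z) = 7 + z (b(z) = z + 7 = 7 + z)
(b(C(4)) - 7)² = ((7 + 0) - 7)² = (7 - 7)² = 0² = 0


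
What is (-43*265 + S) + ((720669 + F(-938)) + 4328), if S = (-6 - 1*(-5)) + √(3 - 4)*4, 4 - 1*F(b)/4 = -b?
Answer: 709865 + 4*I ≈ 7.0987e+5 + 4.0*I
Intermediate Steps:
F(b) = 16 + 4*b (F(b) = 16 - (-4)*b = 16 + 4*b)
S = -1 + 4*I (S = (-6 + 5) + √(-1)*4 = -1 + I*4 = -1 + 4*I ≈ -1.0 + 4.0*I)
(-43*265 + S) + ((720669 + F(-938)) + 4328) = (-43*265 + (-1 + 4*I)) + ((720669 + (16 + 4*(-938))) + 4328) = (-11395 + (-1 + 4*I)) + ((720669 + (16 - 3752)) + 4328) = (-11396 + 4*I) + ((720669 - 3736) + 4328) = (-11396 + 4*I) + (716933 + 4328) = (-11396 + 4*I) + 721261 = 709865 + 4*I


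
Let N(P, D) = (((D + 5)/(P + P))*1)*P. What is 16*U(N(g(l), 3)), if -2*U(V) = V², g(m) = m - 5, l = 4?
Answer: -128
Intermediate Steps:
g(m) = -5 + m
N(P, D) = 5/2 + D/2 (N(P, D) = (((5 + D)/((2*P)))*1)*P = (((5 + D)*(1/(2*P)))*1)*P = (((5 + D)/(2*P))*1)*P = ((5 + D)/(2*P))*P = 5/2 + D/2)
U(V) = -V²/2
16*U(N(g(l), 3)) = 16*(-(5/2 + (½)*3)²/2) = 16*(-(5/2 + 3/2)²/2) = 16*(-½*4²) = 16*(-½*16) = 16*(-8) = -128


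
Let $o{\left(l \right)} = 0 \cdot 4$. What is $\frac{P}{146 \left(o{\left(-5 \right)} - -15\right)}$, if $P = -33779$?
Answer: $- \frac{33779}{2190} \approx -15.424$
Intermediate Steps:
$o{\left(l \right)} = 0$
$\frac{P}{146 \left(o{\left(-5 \right)} - -15\right)} = - \frac{33779}{146 \left(0 - -15\right)} = - \frac{33779}{146 \left(0 + 15\right)} = - \frac{33779}{146 \cdot 15} = - \frac{33779}{2190}$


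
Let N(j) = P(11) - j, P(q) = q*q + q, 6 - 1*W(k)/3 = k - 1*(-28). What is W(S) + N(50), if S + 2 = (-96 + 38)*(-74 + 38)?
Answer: -6242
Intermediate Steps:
S = 2086 (S = -2 + (-96 + 38)*(-74 + 38) = -2 - 58*(-36) = -2 + 2088 = 2086)
W(k) = -66 - 3*k (W(k) = 18 - 3*(k - 1*(-28)) = 18 - 3*(k + 28) = 18 - 3*(28 + k) = 18 + (-84 - 3*k) = -66 - 3*k)
P(q) = q + q² (P(q) = q² + q = q + q²)
N(j) = 132 - j (N(j) = 11*(1 + 11) - j = 11*12 - j = 132 - j)
W(S) + N(50) = (-66 - 3*2086) + (132 - 1*50) = (-66 - 6258) + (132 - 50) = -6324 + 82 = -6242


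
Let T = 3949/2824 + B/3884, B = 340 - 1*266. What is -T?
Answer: -3886723/2742104 ≈ -1.4174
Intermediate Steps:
B = 74 (B = 340 - 266 = 74)
T = 3886723/2742104 (T = 3949/2824 + 74/3884 = 3949*(1/2824) + 74*(1/3884) = 3949/2824 + 37/1942 = 3886723/2742104 ≈ 1.4174)
-T = -1*3886723/2742104 = -3886723/2742104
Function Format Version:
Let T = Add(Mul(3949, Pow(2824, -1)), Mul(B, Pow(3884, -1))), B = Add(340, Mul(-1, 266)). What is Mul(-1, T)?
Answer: Rational(-3886723, 2742104) ≈ -1.4174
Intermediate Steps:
B = 74 (B = Add(340, -266) = 74)
T = Rational(3886723, 2742104) (T = Add(Mul(3949, Pow(2824, -1)), Mul(74, Pow(3884, -1))) = Add(Mul(3949, Rational(1, 2824)), Mul(74, Rational(1, 3884))) = Add(Rational(3949, 2824), Rational(37, 1942)) = Rational(3886723, 2742104) ≈ 1.4174)
Mul(-1, T) = Mul(-1, Rational(3886723, 2742104)) = Rational(-3886723, 2742104)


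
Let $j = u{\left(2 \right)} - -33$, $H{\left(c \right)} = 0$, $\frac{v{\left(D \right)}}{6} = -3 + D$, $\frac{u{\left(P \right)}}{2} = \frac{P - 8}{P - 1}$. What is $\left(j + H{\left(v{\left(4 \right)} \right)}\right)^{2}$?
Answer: $441$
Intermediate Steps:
$u{\left(P \right)} = \frac{2 \left(-8 + P\right)}{-1 + P}$ ($u{\left(P \right)} = 2 \frac{P - 8}{P - 1} = 2 \frac{-8 + P}{-1 + P} = \frac{2 \left(-8 + P\right)}{-1 + P}$)
$v{\left(D \right)} = -18 + 6 D$ ($v{\left(D \right)} = 6 \left(-3 + D\right) = -18 + 6 D$)
$j = 21$ ($j = \frac{2 \left(-8 + 2\right)}{-1 + 2} - -33 = 2 \cdot 1^{-1} \left(-6\right) + 33 = 2 \cdot 1 \left(-6\right) + 33 = -12 + 33 = 21$)
$\left(j + H{\left(v{\left(4 \right)} \right)}\right)^{2} = \left(21 + 0\right)^{2} = 21^{2} = 441$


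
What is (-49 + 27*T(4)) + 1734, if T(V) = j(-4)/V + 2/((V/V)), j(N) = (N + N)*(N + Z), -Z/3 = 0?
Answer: 1955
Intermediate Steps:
Z = 0 (Z = -3*0 = 0)
j(N) = 2*N**2 (j(N) = (N + N)*(N + 0) = (2*N)*N = 2*N**2)
T(V) = 2 + 32/V (T(V) = (2*(-4)**2)/V + 2/((V/V)) = (2*16)/V + 2/1 = 32/V + 2*1 = 32/V + 2 = 2 + 32/V)
(-49 + 27*T(4)) + 1734 = (-49 + 27*(2 + 32/4)) + 1734 = (-49 + 27*(2 + 32*(1/4))) + 1734 = (-49 + 27*(2 + 8)) + 1734 = (-49 + 27*10) + 1734 = (-49 + 270) + 1734 = 221 + 1734 = 1955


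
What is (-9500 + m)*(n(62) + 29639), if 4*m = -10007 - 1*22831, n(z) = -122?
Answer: -1045462623/2 ≈ -5.2273e+8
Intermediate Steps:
m = -16419/2 (m = (-10007 - 1*22831)/4 = (-10007 - 22831)/4 = (¼)*(-32838) = -16419/2 ≈ -8209.5)
(-9500 + m)*(n(62) + 29639) = (-9500 - 16419/2)*(-122 + 29639) = -35419/2*29517 = -1045462623/2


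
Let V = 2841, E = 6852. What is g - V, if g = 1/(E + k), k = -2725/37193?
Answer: -724010945758/254843711 ≈ -2841.0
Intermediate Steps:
k = -2725/37193 (k = -2725*1/37193 = -2725/37193 ≈ -0.073267)
g = 37193/254843711 (g = 1/(6852 - 2725/37193) = 1/(254843711/37193) = 37193/254843711 ≈ 0.00014594)
g - V = 37193/254843711 - 1*2841 = 37193/254843711 - 2841 = -724010945758/254843711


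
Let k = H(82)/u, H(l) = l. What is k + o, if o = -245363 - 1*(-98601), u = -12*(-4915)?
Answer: -4328011339/29490 ≈ -1.4676e+5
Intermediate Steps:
u = 58980
o = -146762 (o = -245363 + 98601 = -146762)
k = 41/29490 (k = 82/58980 = 82*(1/58980) = 41/29490 ≈ 0.0013903)
k + o = 41/29490 - 146762 = -4328011339/29490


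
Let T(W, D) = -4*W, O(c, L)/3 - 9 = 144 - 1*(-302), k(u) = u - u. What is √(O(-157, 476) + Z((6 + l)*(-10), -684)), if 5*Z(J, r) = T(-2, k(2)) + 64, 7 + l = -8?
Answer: 11*√285/5 ≈ 37.140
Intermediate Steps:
l = -15 (l = -7 - 8 = -15)
k(u) = 0
O(c, L) = 1365 (O(c, L) = 27 + 3*(144 - 1*(-302)) = 27 + 3*(144 + 302) = 27 + 3*446 = 27 + 1338 = 1365)
Z(J, r) = 72/5 (Z(J, r) = (-4*(-2) + 64)/5 = (8 + 64)/5 = (⅕)*72 = 72/5)
√(O(-157, 476) + Z((6 + l)*(-10), -684)) = √(1365 + 72/5) = √(6897/5) = 11*√285/5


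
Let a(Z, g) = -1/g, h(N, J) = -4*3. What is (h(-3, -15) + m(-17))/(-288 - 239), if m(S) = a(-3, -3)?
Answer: 35/1581 ≈ 0.022138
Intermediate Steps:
h(N, J) = -12
m(S) = 1/3 (m(S) = -1/(-3) = -1*(-1/3) = 1/3)
(h(-3, -15) + m(-17))/(-288 - 239) = (-12 + 1/3)/(-288 - 239) = -35/3/(-527) = -35/3*(-1/527) = 35/1581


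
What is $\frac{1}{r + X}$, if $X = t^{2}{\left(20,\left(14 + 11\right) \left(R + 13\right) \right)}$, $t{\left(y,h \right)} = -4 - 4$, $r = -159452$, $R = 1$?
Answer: $- \frac{1}{159388} \approx -6.274 \cdot 10^{-6}$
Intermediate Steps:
$t{\left(y,h \right)} = -8$
$X = 64$ ($X = \left(-8\right)^{2} = 64$)
$\frac{1}{r + X} = \frac{1}{-159452 + 64} = \frac{1}{-159388} = - \frac{1}{159388}$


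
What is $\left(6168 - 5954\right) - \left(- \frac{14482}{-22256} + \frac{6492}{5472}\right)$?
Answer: $\frac{2587963}{12198} \approx 212.16$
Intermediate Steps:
$\left(6168 - 5954\right) - \left(- \frac{14482}{-22256} + \frac{6492}{5472}\right) = 214 - \left(\left(-14482\right) \left(- \frac{1}{22256}\right) + 6492 \cdot \frac{1}{5472}\right) = 214 - \left(\frac{557}{856} + \frac{541}{456}\right) = 214 - \frac{22409}{12198} = \frac{2587963}{12198}$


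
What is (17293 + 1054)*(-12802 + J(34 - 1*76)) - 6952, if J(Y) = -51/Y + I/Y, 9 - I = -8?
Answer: -704611181/3 ≈ -2.3487e+8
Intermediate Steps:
I = 17 (I = 9 - 1*(-8) = 9 + 8 = 17)
J(Y) = -34/Y (J(Y) = -51/Y + 17/Y = -34/Y)
(17293 + 1054)*(-12802 + J(34 - 1*76)) - 6952 = (17293 + 1054)*(-12802 - 34/(34 - 1*76)) - 6952 = 18347*(-12802 - 34/(34 - 76)) - 6952 = 18347*(-12802 - 34/(-42)) - 6952 = 18347*(-12802 - 34*(-1/42)) - 6952 = 18347*(-12802 + 17/21) - 6952 = 18347*(-268825/21) - 6952 = -704590325/3 - 6952 = -704611181/3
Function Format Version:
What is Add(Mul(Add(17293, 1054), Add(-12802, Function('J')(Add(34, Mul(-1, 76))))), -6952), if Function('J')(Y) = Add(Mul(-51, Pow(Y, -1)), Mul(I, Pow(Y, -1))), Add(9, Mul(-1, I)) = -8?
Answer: Rational(-704611181, 3) ≈ -2.3487e+8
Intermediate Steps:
I = 17 (I = Add(9, Mul(-1, -8)) = Add(9, 8) = 17)
Function('J')(Y) = Mul(-34, Pow(Y, -1)) (Function('J')(Y) = Add(Mul(-51, Pow(Y, -1)), Mul(17, Pow(Y, -1))) = Mul(-34, Pow(Y, -1)))
Add(Mul(Add(17293, 1054), Add(-12802, Function('J')(Add(34, Mul(-1, 76))))), -6952) = Add(Mul(Add(17293, 1054), Add(-12802, Mul(-34, Pow(Add(34, Mul(-1, 76)), -1)))), -6952) = Add(Mul(18347, Add(-12802, Mul(-34, Pow(Add(34, -76), -1)))), -6952) = Add(Mul(18347, Add(-12802, Mul(-34, Pow(-42, -1)))), -6952) = Add(Mul(18347, Add(-12802, Mul(-34, Rational(-1, 42)))), -6952) = Add(Mul(18347, Add(-12802, Rational(17, 21))), -6952) = Add(Mul(18347, Rational(-268825, 21)), -6952) = Add(Rational(-704590325, 3), -6952) = Rational(-704611181, 3)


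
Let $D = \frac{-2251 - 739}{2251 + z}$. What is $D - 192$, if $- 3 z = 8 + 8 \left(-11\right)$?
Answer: $- \frac{1320906}{6833} \approx -193.31$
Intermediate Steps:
$z = \frac{80}{3}$ ($z = - \frac{8 + 8 \left(-11\right)}{3} = - \frac{8 - 88}{3} = \left(- \frac{1}{3}\right) \left(-80\right) = \frac{80}{3} \approx 26.667$)
$D = - \frac{8970}{6833}$ ($D = \frac{-2251 - 739}{2251 + \frac{80}{3}} = - \frac{2990}{\frac{6833}{3}} = \left(-2990\right) \frac{3}{6833} = - \frac{8970}{6833} \approx -1.3127$)
$D - 192 = - \frac{8970}{6833} - 192 = - \frac{1320906}{6833}$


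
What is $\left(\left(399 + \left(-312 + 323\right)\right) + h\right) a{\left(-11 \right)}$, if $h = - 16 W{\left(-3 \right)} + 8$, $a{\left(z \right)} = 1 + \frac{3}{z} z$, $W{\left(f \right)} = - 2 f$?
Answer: $1288$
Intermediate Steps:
$a{\left(z \right)} = 4$ ($a{\left(z \right)} = 1 + 3 = 4$)
$h = -88$ ($h = - 16 \left(\left(-2\right) \left(-3\right)\right) + 8 = \left(-16\right) 6 + 8 = -96 + 8 = -88$)
$\left(\left(399 + \left(-312 + 323\right)\right) + h\right) a{\left(-11 \right)} = \left(\left(399 + \left(-312 + 323\right)\right) - 88\right) 4 = \left(\left(399 + 11\right) - 88\right) 4 = \left(410 - 88\right) 4 = 322 \cdot 4 = 1288$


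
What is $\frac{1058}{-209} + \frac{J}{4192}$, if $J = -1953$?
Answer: $- \frac{4843313}{876128} \approx -5.5281$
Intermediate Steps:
$\frac{1058}{-209} + \frac{J}{4192} = \frac{1058}{-209} - \frac{1953}{4192} = 1058 \left(- \frac{1}{209}\right) - \frac{1953}{4192} = - \frac{1058}{209} - \frac{1953}{4192} = - \frac{4843313}{876128}$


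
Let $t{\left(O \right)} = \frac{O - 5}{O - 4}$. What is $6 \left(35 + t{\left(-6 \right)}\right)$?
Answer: $\frac{1083}{5} \approx 216.6$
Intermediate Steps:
$t{\left(O \right)} = \frac{-5 + O}{-4 + O}$
$6 \left(35 + t{\left(-6 \right)}\right) = 6 \left(35 + \frac{-5 - 6}{-4 - 6}\right) = 6 \left(35 + \frac{1}{-10} \left(-11\right)\right) = 6 \left(35 - - \frac{11}{10}\right) = 6 \left(35 + \frac{11}{10}\right) = 6 \cdot \frac{361}{10} = \frac{1083}{5}$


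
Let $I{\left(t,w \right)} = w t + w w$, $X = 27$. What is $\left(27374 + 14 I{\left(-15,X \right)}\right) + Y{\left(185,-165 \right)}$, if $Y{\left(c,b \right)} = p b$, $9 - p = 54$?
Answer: $39335$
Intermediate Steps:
$p = -45$ ($p = 9 - 54 = -45$)
$Y{\left(c,b \right)} = - 45 b$
$I{\left(t,w \right)} = w^{2} + t w$ ($I{\left(t,w \right)} = t w + w^{2} = w^{2} + t w$)
$\left(27374 + 14 I{\left(-15,X \right)}\right) + Y{\left(185,-165 \right)} = \left(27374 + 14 \cdot 27 \left(-15 + 27\right)\right) - -7425 = \left(27374 + 14 \cdot 27 \cdot 12\right) + 7425 = \left(27374 + 14 \cdot 324\right) + 7425 = \left(27374 + 4536\right) + 7425 = 31910 + 7425 = 39335$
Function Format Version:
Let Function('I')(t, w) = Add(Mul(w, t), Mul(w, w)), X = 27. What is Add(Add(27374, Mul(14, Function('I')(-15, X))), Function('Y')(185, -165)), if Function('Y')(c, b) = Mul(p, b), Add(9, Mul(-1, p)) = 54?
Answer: 39335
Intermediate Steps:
p = -45 (p = Add(9, Mul(-1, 54)) = Add(9, -54) = -45)
Function('Y')(c, b) = Mul(-45, b)
Function('I')(t, w) = Add(Pow(w, 2), Mul(t, w)) (Function('I')(t, w) = Add(Mul(t, w), Pow(w, 2)) = Add(Pow(w, 2), Mul(t, w)))
Add(Add(27374, Mul(14, Function('I')(-15, X))), Function('Y')(185, -165)) = Add(Add(27374, Mul(14, Mul(27, Add(-15, 27)))), Mul(-45, -165)) = Add(Add(27374, Mul(14, Mul(27, 12))), 7425) = Add(Add(27374, Mul(14, 324)), 7425) = Add(Add(27374, 4536), 7425) = Add(31910, 7425) = 39335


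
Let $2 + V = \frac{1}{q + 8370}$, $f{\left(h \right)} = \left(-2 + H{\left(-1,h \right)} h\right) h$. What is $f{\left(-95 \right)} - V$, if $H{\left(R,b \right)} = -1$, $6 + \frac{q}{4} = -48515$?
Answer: $- \frac{1640411761}{185714} \approx -8833.0$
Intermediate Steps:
$q = -194084$ ($q = -24 + 4 \left(-48515\right) = -24 - 194060 = -194084$)
$f{\left(h \right)} = h \left(-2 - h\right)$ ($f{\left(h \right)} = \left(-2 - h\right) h = h \left(-2 - h\right)$)
$V = - \frac{371429}{185714}$ ($V = -2 + \frac{1}{-194084 + 8370} = -2 + \frac{1}{-185714} = -2 - \frac{1}{185714} = - \frac{371429}{185714} \approx -2.0$)
$f{\left(-95 \right)} - V = - 95 \left(-2 - -95\right) - - \frac{371429}{185714} = - 95 \left(-2 + 95\right) + \frac{371429}{185714} = \left(-95\right) 93 + \frac{371429}{185714} = -8835 + \frac{371429}{185714} = - \frac{1640411761}{185714}$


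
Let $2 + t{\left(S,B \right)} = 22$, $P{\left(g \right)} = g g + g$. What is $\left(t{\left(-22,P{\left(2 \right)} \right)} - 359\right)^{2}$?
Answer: $114921$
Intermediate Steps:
$P{\left(g \right)} = g + g^{2}$ ($P{\left(g \right)} = g^{2} + g = g + g^{2}$)
$t{\left(S,B \right)} = 20$ ($t{\left(S,B \right)} = -2 + 22 = 20$)
$\left(t{\left(-22,P{\left(2 \right)} \right)} - 359\right)^{2} = \left(20 - 359\right)^{2} = \left(-339\right)^{2} = 114921$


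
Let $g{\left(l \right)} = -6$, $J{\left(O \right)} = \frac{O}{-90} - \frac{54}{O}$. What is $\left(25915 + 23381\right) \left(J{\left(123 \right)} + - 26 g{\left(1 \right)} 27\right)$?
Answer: $\frac{42546876424}{205} \approx 2.0755 \cdot 10^{8}$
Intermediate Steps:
$J{\left(O \right)} = - \frac{54}{O} - \frac{O}{90}$ ($J{\left(O \right)} = O \left(- \frac{1}{90}\right) - \frac{54}{O} = - \frac{O}{90} - \frac{54}{O} = - \frac{54}{O} - \frac{O}{90}$)
$\left(25915 + 23381\right) \left(J{\left(123 \right)} + - 26 g{\left(1 \right)} 27\right) = \left(25915 + 23381\right) \left(\left(- \frac{54}{123} - \frac{41}{30}\right) + \left(-26\right) \left(-6\right) 27\right) = 49296 \left(\left(\left(-54\right) \frac{1}{123} - \frac{41}{30}\right) + 156 \cdot 27\right) = 49296 \left(\left(- \frac{18}{41} - \frac{41}{30}\right) + 4212\right) = 49296 \left(- \frac{2221}{1230} + 4212\right) = 49296 \cdot \frac{5178539}{1230} = \frac{42546876424}{205}$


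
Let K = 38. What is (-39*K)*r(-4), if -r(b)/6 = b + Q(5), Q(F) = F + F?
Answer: 53352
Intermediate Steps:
Q(F) = 2*F
r(b) = -60 - 6*b (r(b) = -6*(b + 2*5) = -6*(b + 10) = -6*(10 + b) = -60 - 6*b)
(-39*K)*r(-4) = (-39*38)*(-60 - 6*(-4)) = -1482*(-60 + 24) = -1482*(-36) = 53352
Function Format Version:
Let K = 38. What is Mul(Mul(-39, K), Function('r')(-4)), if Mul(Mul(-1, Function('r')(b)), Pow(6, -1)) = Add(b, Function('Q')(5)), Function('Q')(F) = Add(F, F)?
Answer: 53352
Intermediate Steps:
Function('Q')(F) = Mul(2, F)
Function('r')(b) = Add(-60, Mul(-6, b)) (Function('r')(b) = Mul(-6, Add(b, Mul(2, 5))) = Mul(-6, Add(b, 10)) = Mul(-6, Add(10, b)) = Add(-60, Mul(-6, b)))
Mul(Mul(-39, K), Function('r')(-4)) = Mul(Mul(-39, 38), Add(-60, Mul(-6, -4))) = Mul(-1482, Add(-60, 24)) = Mul(-1482, -36) = 53352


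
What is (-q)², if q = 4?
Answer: 16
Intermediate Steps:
(-q)² = (-1*4)² = (-4)² = 16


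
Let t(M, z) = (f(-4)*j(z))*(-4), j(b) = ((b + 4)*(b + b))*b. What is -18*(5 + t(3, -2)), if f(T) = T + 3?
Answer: -1242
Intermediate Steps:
f(T) = 3 + T
j(b) = 2*b**2*(4 + b) (j(b) = ((4 + b)*(2*b))*b = (2*b*(4 + b))*b = 2*b**2*(4 + b))
t(M, z) = 8*z**2*(4 + z) (t(M, z) = ((3 - 4)*(2*z**2*(4 + z)))*(-4) = -2*z**2*(4 + z)*(-4) = 8*z**2*(4 + z))
-18*(5 + t(3, -2)) = -18*(5 + 8*(-2)**2*(4 - 2)) = -18*(5 + 8*4*2) = -18*(5 + 64) = -18*69 = -1242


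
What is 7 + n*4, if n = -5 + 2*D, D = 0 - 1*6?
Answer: -61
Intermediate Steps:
D = -6 (D = 0 - 6 = -6)
n = -17 (n = -5 + 2*(-6) = -5 - 12 = -17)
7 + n*4 = 7 - 17*4 = 7 - 68 = -61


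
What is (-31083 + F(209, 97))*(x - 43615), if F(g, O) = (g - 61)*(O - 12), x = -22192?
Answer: 1217626921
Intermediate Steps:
F(g, O) = (-61 + g)*(-12 + O)
(-31083 + F(209, 97))*(x - 43615) = (-31083 + (732 - 61*97 - 12*209 + 97*209))*(-22192 - 43615) = (-31083 + (732 - 5917 - 2508 + 20273))*(-65807) = (-31083 + 12580)*(-65807) = -18503*(-65807) = 1217626921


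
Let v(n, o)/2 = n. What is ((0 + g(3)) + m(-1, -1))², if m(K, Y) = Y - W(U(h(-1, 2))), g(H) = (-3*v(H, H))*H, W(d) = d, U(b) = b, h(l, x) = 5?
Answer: 3600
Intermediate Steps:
v(n, o) = 2*n
g(H) = -6*H² (g(H) = (-6*H)*H = -6*H²)
m(K, Y) = -5 + Y (m(K, Y) = Y - 1*5 = Y - 5 = -5 + Y)
((0 + g(3)) + m(-1, -1))² = ((0 - 6*3²) + (-5 - 1))² = ((0 - 6*9) - 6)² = ((0 - 54) - 6)² = (-54 - 6)² = (-60)² = 3600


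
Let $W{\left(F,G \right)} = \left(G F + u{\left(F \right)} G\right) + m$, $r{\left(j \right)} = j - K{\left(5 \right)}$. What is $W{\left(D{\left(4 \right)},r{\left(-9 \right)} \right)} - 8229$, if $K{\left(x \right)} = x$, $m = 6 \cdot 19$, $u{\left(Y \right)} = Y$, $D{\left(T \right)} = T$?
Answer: $-8227$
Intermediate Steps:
$m = 114$
$r{\left(j \right)} = -5 + j$ ($r{\left(j \right)} = j - 5 = -5 + j$)
$W{\left(F,G \right)} = 114 + 2 F G$ ($W{\left(F,G \right)} = \left(G F + F G\right) + 114 = \left(F G + F G\right) + 114 = 2 F G + 114 = 114 + 2 F G$)
$W{\left(D{\left(4 \right)},r{\left(-9 \right)} \right)} - 8229 = \left(114 + 2 \cdot 4 \left(-5 - 9\right)\right) - 8229 = \left(114 + 2 \cdot 4 \left(-14\right)\right) - 8229 = \left(114 - 112\right) - 8229 = 2 - 8229 = -8227$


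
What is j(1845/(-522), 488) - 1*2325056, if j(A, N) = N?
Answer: -2324568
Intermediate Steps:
j(1845/(-522), 488) - 1*2325056 = 488 - 1*2325056 = 488 - 2325056 = -2324568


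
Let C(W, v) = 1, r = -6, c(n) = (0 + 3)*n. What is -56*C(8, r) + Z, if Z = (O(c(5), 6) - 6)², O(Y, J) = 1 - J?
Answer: 65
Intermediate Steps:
c(n) = 3*n
Z = 121 (Z = ((1 - 1*6) - 6)² = ((1 - 6) - 6)² = (-5 - 6)² = (-11)² = 121)
-56*C(8, r) + Z = -56*1 + 121 = -56 + 121 = 65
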